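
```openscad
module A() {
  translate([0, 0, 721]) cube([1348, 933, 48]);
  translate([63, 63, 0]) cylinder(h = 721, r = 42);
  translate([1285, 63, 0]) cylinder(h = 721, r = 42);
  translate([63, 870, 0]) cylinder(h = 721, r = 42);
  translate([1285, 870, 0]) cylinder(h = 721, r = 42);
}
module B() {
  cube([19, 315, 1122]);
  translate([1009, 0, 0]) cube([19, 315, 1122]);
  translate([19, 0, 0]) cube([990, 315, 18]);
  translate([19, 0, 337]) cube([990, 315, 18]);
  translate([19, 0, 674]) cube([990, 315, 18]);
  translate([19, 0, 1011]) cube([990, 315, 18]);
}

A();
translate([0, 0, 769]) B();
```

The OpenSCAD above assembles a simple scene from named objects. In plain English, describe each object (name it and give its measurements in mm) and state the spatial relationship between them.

A is a table with a 1348×933 mm rectangular top, 48 mm thick, top surface at z = 769 mm, supported by four round legs of 84 mm diameter, each leg's bounding box inset 21 mm from the nearest pair of top edges, running from the floor.

B is a bookshelf 1028 mm wide overall, 315 mm deep and 1122 mm tall. The two sides are 19 mm thick vertical panels. 4 horizontal shelves of 18 mm thickness span between the inner faces of the sides; the lowest shelf sits on the floor and shelves are stacked with a clear vertical gap of 319 mm between each pair.

The bookshelf is on top of the table.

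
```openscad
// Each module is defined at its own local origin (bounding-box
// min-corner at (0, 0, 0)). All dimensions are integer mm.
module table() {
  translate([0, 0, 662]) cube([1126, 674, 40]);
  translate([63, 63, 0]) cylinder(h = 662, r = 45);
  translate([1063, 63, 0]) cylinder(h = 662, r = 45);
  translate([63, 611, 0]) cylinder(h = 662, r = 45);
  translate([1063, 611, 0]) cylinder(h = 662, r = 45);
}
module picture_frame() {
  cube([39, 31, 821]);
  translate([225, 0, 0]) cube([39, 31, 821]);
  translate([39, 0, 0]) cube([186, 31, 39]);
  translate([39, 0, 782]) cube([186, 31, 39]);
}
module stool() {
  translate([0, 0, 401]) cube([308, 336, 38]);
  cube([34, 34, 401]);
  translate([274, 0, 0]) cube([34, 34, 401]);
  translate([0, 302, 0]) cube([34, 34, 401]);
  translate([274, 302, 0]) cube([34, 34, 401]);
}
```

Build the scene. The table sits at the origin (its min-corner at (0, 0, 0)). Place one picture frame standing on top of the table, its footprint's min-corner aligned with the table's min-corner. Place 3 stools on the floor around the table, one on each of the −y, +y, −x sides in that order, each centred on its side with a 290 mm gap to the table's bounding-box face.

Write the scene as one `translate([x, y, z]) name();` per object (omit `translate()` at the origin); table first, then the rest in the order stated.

table();
translate([0, 0, 702]) picture_frame();
translate([409, -626, 0]) stool();
translate([409, 964, 0]) stool();
translate([-598, 169, 0]) stool();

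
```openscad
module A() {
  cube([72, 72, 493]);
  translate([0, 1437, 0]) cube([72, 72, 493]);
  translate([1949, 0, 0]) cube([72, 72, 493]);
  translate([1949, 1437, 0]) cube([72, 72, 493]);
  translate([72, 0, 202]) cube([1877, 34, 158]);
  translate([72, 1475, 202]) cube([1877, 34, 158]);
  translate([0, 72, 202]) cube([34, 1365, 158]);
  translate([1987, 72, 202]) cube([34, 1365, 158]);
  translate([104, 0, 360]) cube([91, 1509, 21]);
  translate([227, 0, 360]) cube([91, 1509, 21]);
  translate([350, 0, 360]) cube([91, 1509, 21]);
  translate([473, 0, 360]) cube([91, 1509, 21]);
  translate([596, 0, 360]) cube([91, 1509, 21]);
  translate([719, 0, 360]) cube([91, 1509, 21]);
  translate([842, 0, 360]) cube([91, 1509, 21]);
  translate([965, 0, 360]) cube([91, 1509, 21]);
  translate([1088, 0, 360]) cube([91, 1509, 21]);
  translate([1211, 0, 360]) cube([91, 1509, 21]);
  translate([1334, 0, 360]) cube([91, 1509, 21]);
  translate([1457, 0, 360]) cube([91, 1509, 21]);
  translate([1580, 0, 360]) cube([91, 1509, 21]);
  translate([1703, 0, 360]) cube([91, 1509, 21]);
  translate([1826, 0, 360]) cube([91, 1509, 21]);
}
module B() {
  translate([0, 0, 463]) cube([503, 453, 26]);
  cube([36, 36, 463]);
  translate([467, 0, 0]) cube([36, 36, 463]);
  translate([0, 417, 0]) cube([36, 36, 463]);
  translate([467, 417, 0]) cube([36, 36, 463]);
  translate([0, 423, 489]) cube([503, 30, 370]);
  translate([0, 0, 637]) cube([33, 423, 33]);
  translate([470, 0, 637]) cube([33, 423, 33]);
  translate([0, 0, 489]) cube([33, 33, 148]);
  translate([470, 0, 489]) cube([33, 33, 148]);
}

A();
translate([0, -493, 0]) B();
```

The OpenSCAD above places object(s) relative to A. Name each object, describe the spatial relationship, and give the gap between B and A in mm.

A is a bed frame. B is a chair. The chair is on the floor beside the bed frame on its −y side. The gap between the chair and the bed frame is 40 mm.

The chair's nearest face is 40 mm from the bed frame's −y face.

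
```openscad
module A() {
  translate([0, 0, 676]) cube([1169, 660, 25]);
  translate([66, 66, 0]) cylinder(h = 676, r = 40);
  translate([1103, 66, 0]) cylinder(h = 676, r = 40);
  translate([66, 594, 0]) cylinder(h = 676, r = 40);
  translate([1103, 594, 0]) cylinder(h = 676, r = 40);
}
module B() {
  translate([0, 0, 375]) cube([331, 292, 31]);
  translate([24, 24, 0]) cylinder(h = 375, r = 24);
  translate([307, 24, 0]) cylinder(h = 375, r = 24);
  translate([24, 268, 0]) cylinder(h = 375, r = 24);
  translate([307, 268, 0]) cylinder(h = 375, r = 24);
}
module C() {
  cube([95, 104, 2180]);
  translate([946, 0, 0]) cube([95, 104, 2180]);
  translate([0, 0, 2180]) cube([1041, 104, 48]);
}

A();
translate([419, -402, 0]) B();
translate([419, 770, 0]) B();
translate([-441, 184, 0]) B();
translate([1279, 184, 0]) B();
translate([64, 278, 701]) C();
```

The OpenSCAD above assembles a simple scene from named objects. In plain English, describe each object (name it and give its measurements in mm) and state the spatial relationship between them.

A is a rectangular dining table. The top is 1169×660×25 mm with its upper surface at z = 701 mm. It stands on four round legs of 80 mm diameter, each leg's bounding box inset 26 mm from the nearest pair of top edges, running from the floor to the underside of the top.

B is a simple wooden stool: a rectangular seat 331 mm (x) by 292 mm (y), 31 mm thick, top face at z = 406 mm, on four round legs, each 48 mm in diameter. The legs rest on z = 0, each leg's axis is inset half a diameter from the nearest pair of seat edges (so the leg's bounding box is flush with the corner).

C is a rectangular door frame: two vertical jambs of 95×104 mm section, 2180 mm tall, with a clear opening 851 mm wide between their inner faces. A header 48 mm tall and 104 mm deep lies on top of the jambs and spans the full outside width.

Four stools sit around the table at the −y, +y, −x, +x sides. The door frame is on top of the table, centred.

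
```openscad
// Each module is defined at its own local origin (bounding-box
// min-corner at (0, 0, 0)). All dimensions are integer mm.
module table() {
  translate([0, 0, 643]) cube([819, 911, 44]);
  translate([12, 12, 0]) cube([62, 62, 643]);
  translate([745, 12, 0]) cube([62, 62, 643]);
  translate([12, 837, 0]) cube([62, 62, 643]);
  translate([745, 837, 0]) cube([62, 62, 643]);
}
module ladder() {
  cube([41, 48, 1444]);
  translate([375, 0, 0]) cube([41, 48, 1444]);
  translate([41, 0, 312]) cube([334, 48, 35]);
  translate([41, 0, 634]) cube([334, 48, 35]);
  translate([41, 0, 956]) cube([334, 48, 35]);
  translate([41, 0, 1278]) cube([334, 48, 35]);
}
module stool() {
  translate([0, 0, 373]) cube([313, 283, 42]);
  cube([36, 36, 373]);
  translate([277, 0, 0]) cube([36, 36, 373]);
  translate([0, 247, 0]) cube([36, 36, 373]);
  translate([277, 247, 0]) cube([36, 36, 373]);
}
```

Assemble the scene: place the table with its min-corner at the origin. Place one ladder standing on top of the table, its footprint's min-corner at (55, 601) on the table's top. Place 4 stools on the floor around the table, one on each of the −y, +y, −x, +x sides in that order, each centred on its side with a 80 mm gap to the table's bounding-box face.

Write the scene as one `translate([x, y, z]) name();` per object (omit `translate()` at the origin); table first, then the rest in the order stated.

table();
translate([55, 601, 687]) ladder();
translate([253, -363, 0]) stool();
translate([253, 991, 0]) stool();
translate([-393, 314, 0]) stool();
translate([899, 314, 0]) stool();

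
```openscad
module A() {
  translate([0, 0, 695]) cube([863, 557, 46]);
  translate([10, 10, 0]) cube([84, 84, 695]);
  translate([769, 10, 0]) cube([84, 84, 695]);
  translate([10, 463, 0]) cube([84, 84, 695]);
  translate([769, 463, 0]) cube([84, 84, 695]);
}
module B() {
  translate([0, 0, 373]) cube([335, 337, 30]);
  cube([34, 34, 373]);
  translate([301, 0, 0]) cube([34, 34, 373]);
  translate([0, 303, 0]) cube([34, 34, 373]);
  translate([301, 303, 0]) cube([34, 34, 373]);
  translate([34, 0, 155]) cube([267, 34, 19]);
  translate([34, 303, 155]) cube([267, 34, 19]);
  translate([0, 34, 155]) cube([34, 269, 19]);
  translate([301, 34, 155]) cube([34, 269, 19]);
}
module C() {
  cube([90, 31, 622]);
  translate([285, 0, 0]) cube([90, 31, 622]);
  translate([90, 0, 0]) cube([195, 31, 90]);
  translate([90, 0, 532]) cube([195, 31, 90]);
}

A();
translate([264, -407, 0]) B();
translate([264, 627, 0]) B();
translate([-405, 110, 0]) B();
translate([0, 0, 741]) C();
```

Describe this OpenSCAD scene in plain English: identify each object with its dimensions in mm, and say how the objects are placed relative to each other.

A is a table: top 863 mm (x) × 557 mm (y), 46 mm thick, upper face at z = 741 mm, on four 84×84 mm square legs, each inset 10 mm from the nearest pair of top edges, running from z = 0 to the bottom of the top.

B is a four-legged stool. The seat is a 335×337×30 mm slab whose top surface is at z = 403 mm; four square legs, each 34×34 mm in cross-section, run from the floor (z = 0) to the underside of the seat, each flush with a corner of the seat. Four stretchers, 34 mm wide and 19 mm tall, connect adjacent legs with their undersides at z = 155 mm, each running between the inner faces of the legs it joins and aligned with the legs' outer faces on the other axis.

C is a rectangular picture frame lying in the x–z plane (depth along y). The opening is 195 mm wide (x) by 442 mm tall (z), surrounded by a border 90 mm wide on all four sides. The frame is 31 mm deep and is made of two full-height vertical stiles with two horizontal rails fitted between them.

Three stools sit around the table at the −y, +y, −x sides. The picture frame is on top of the table.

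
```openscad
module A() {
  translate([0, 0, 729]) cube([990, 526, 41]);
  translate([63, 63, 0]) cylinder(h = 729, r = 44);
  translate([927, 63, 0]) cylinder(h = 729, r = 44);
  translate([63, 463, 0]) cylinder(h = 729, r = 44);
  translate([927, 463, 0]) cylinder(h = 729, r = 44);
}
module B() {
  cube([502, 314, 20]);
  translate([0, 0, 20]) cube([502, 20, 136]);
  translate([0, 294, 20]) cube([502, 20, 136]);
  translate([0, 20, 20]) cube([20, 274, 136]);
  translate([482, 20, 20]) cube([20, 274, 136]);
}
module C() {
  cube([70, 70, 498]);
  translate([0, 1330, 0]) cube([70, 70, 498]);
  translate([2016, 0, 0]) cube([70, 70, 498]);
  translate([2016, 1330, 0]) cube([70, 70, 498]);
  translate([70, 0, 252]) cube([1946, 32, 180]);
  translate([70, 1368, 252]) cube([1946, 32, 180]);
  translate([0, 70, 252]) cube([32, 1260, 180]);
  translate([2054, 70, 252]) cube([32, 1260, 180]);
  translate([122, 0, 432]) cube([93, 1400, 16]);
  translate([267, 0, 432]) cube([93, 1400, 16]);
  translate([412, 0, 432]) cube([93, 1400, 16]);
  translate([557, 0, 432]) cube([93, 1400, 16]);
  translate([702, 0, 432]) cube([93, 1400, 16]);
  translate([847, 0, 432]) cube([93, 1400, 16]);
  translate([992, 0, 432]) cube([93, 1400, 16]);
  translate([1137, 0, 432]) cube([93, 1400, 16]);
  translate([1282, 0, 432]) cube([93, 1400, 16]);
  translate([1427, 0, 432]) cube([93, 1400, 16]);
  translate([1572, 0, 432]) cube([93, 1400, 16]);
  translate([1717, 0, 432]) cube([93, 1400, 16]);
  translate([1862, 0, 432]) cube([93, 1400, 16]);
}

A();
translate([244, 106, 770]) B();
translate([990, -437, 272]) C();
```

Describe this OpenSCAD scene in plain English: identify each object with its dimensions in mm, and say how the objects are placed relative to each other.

A is a rectangular dining table. The top is 990×526×41 mm with its upper surface at z = 770 mm. It stands on four round legs of 88 mm diameter, each leg's bounding box inset 19 mm from the nearest pair of top edges, running from the floor to the underside of the top.

B is an open-topped rectangular box: outside dimensions 502×314×156 mm, with a uniform wall and base thickness of 20 mm. The base is a full 502×314 slab on the floor; four walls sit on top of the base. The front and back walls (the −y and +y sides) span the full width; the two side walls fit between them.

C is a bed frame 2086 mm long (x) by 1400 mm wide (y). Four 70×70 mm corner posts, 498 mm tall, at the corners of the footprint. Four rails of 32 mm thickness and 180 mm height run between adjacent posts with their undersides at z = 252 mm, their outer faces flush with the outside of the frame (the two x-running rails run between the posts' inner faces; the two y-running rails run between the posts' inner faces). 13 slats, each 93 mm wide (x) and 16 mm thick, lie across the top of the two x-running rails, running the full 1400 mm width of the frame in y; the slats are evenly spaced along x between the inner faces of the end posts with equal gaps (rounded down to the nearest mm) at the −x end and between each pair — any rounding remainder accumulates at the +x end.

The open box is on top of the table, centred. The bed frame is beside the table with their tops flush at z = 770.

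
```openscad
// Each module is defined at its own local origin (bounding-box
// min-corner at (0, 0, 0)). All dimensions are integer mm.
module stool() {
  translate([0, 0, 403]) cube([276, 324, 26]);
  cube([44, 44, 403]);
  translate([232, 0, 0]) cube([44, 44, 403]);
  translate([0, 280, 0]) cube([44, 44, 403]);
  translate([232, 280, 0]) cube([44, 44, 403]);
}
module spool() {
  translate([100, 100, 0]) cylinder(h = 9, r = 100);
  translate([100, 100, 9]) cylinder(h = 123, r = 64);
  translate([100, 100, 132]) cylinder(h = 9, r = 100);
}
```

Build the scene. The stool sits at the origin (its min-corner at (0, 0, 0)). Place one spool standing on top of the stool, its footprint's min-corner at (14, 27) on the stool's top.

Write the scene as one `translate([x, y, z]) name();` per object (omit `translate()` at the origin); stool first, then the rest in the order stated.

stool();
translate([14, 27, 429]) spool();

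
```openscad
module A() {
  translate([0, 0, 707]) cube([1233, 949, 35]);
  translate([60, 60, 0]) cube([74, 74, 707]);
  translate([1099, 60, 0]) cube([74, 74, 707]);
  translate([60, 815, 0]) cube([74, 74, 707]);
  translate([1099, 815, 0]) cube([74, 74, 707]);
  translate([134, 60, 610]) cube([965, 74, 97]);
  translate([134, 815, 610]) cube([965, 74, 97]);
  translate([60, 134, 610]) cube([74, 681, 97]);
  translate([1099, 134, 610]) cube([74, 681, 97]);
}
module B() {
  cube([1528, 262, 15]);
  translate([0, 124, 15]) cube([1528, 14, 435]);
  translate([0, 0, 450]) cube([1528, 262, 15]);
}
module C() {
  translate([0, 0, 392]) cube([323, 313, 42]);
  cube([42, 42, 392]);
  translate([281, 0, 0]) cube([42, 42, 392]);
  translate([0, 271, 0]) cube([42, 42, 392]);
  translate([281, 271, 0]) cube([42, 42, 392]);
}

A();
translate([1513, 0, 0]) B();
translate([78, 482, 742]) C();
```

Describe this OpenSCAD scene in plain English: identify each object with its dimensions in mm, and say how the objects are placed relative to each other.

A is a rectangular dining table. The top is 1233×949×35 mm with its upper surface at z = 742 mm. It stands on four 74×74 mm square legs, each inset 60 mm from the nearest pair of top edges, running from the floor to the underside of the top. Four apron rails, 74 mm thick and 97 mm tall, run between adjacent legs with their top edges flush with the underside of the top and their outer faces flush with the legs' outer faces.

B is an I-beam lying along x, 1528 mm long. Overall section height 465 mm. Two flanges 262 mm wide (y) and 15 mm thick, one on the floor and one at the top; a web 14 mm thick runs between them, centred on the flange width.

C is a four-legged stool. The seat is a 323×313×42 mm slab whose top surface is at z = 434 mm; four square legs, each 42×42 mm in cross-section, run from the floor (z = 0) to the underside of the seat, each flush with a corner of the seat.

The I-beam is on the floor beside the table on its +x side. The stool is on top of the table.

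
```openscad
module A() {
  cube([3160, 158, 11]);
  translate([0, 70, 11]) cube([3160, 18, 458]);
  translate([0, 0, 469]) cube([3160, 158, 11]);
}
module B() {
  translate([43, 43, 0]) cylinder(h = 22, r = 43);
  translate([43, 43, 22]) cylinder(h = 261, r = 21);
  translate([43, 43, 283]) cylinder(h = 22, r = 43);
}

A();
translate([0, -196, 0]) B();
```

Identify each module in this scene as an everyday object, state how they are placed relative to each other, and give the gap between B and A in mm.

A is an I-beam. B is a spool. The spool is on the floor beside the I-beam on its −y side. The gap between the spool and the I-beam is 110 mm.

The spool's nearest face is 110 mm from the I-beam's −y face.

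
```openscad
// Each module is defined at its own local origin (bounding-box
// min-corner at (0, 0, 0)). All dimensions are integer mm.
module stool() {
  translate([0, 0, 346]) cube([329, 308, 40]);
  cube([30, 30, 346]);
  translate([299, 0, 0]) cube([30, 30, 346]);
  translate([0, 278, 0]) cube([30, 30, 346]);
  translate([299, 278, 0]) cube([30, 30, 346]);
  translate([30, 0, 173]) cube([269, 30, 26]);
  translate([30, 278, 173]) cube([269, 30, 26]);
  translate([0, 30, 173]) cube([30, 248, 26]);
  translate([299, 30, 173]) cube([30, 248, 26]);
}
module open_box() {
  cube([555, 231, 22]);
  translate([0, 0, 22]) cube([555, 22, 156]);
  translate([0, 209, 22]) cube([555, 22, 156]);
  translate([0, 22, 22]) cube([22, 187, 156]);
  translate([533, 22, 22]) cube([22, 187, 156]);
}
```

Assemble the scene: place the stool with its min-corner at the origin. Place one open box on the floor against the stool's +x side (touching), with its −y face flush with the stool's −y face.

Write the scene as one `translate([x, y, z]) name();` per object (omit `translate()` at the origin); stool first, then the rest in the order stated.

stool();
translate([329, 0, 0]) open_box();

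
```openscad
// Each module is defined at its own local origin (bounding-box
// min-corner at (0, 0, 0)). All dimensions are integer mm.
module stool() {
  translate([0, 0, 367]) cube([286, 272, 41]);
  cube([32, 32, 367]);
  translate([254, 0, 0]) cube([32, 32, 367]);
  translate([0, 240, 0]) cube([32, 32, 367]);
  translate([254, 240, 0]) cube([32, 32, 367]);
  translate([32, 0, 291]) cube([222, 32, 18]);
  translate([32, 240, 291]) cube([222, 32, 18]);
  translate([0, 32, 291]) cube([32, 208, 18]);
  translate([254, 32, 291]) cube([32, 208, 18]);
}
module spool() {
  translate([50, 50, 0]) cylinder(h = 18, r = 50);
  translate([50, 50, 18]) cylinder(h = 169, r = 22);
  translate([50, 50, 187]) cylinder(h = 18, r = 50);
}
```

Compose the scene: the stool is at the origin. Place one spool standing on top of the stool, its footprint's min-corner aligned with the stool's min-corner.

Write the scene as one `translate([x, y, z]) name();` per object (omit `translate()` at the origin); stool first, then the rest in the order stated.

stool();
translate([0, 0, 408]) spool();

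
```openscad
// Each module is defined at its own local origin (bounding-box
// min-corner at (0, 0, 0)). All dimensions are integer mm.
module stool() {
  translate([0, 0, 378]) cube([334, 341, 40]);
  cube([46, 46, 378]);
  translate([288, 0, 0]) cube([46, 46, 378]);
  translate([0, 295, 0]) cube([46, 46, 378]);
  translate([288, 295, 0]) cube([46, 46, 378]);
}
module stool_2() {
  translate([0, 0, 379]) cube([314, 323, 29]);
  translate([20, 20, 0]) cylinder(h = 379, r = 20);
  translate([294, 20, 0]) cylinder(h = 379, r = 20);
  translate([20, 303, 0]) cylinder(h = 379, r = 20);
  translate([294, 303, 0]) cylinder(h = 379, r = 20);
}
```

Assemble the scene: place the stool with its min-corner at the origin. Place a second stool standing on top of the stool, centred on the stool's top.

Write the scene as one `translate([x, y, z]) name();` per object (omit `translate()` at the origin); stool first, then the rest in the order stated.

stool();
translate([10, 9, 418]) stool_2();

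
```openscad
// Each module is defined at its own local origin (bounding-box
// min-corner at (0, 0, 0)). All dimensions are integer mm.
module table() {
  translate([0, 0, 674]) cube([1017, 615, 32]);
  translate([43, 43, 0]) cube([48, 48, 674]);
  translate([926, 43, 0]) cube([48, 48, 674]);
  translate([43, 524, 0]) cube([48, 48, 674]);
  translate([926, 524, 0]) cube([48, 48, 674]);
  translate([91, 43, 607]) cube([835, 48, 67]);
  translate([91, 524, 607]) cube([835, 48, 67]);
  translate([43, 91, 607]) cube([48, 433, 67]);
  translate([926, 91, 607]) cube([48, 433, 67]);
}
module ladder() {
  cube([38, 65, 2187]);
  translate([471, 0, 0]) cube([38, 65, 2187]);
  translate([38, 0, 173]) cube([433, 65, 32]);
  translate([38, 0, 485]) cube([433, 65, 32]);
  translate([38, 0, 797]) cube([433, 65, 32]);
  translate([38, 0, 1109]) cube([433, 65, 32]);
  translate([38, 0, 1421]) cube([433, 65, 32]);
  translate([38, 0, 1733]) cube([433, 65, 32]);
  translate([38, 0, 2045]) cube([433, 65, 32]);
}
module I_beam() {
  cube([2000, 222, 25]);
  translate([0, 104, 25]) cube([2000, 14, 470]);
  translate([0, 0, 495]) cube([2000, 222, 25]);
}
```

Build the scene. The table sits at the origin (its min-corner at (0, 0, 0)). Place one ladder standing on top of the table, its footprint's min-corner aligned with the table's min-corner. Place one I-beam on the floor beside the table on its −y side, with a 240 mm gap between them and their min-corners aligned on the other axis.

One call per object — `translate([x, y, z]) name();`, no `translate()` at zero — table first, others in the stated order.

table();
translate([0, 0, 706]) ladder();
translate([0, -462, 0]) I_beam();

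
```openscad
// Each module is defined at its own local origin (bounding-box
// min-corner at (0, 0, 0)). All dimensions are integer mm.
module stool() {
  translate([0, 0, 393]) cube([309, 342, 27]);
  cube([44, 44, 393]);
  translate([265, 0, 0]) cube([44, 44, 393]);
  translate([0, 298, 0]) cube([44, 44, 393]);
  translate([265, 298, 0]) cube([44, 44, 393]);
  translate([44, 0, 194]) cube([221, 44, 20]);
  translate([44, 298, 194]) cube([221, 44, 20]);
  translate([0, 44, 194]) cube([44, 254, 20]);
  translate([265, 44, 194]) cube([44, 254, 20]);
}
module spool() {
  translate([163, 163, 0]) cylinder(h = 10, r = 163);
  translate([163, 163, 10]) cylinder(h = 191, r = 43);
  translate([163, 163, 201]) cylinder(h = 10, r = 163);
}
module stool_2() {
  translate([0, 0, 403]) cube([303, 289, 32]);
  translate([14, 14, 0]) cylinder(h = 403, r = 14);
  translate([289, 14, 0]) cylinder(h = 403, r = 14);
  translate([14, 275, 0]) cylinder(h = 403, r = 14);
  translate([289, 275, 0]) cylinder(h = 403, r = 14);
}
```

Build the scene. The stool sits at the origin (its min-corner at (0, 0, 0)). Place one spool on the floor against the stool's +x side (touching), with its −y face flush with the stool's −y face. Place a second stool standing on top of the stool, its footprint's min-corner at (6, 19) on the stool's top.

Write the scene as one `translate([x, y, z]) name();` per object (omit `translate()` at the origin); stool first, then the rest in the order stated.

stool();
translate([309, 0, 0]) spool();
translate([6, 19, 420]) stool_2();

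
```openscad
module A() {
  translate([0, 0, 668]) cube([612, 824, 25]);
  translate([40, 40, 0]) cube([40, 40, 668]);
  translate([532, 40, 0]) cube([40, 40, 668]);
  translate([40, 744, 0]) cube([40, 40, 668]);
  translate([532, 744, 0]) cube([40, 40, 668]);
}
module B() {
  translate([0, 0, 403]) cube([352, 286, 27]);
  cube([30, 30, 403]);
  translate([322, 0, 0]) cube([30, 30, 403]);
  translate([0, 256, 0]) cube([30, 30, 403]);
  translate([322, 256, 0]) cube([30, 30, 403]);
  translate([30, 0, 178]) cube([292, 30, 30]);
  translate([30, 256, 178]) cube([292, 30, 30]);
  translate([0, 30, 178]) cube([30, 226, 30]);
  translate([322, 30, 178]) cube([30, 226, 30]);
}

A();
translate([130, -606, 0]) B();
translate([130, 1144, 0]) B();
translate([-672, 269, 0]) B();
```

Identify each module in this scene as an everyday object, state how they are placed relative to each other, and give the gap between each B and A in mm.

Each stool's nearest face is 320 mm from the table's bounding box.

A is a table. B is a stool. Three stools sit around the table at the −y, +y, −x sides. The gap between each stool and the table is 320 mm.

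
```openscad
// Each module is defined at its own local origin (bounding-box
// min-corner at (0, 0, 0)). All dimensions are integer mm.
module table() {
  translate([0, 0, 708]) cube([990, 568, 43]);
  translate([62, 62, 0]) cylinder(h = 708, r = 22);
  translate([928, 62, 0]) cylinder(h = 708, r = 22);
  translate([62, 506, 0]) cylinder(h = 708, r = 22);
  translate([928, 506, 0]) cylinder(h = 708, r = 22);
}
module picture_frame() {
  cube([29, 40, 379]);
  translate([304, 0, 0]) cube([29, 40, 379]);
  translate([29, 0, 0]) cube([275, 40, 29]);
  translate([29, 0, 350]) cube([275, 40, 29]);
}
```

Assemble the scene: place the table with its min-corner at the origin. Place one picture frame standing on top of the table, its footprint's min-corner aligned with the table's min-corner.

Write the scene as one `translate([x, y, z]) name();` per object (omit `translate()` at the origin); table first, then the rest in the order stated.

table();
translate([0, 0, 751]) picture_frame();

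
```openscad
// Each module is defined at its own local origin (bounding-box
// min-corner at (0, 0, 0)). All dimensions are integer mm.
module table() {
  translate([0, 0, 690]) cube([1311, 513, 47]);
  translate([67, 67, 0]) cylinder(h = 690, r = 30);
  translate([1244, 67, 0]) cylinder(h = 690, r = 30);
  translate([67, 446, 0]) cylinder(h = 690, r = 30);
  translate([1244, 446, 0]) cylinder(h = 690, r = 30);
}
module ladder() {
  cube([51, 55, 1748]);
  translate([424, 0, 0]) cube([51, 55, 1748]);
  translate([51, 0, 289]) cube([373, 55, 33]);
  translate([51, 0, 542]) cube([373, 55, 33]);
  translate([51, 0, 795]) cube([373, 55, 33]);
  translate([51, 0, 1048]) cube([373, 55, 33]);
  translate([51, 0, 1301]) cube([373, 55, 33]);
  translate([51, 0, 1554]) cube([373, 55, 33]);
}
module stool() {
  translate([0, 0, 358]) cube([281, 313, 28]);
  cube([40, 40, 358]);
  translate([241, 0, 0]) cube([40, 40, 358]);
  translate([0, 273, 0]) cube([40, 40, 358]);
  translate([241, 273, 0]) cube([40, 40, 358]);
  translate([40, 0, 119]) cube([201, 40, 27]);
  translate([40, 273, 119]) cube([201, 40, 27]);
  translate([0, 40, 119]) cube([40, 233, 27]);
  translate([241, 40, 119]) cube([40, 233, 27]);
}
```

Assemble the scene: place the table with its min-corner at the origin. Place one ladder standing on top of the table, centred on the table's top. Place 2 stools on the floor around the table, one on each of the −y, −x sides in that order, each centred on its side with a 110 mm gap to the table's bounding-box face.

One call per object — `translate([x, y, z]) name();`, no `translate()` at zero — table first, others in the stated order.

table();
translate([418, 229, 737]) ladder();
translate([515, -423, 0]) stool();
translate([-391, 100, 0]) stool();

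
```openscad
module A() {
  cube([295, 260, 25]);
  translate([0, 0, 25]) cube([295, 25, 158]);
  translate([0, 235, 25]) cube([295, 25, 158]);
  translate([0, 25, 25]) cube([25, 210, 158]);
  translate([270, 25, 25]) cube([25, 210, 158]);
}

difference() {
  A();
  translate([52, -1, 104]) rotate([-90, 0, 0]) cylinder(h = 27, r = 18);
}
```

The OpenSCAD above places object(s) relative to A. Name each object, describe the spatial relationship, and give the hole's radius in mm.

The subtracted cylinder has r = 18 mm.

A is an open box. The open box has a circular hole through its front wall. The hole's radius is 18 mm.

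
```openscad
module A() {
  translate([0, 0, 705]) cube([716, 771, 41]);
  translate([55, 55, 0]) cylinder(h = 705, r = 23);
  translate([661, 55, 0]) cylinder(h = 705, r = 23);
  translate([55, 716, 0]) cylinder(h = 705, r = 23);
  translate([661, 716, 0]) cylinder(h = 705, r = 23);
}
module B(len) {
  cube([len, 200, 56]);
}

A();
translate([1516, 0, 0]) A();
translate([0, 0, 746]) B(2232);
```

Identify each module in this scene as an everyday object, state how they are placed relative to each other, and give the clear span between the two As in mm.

A is a table. B is a beam. A beam spans the tops of two tables. The clear span between the two tables is 800 mm.

Second table starts at x = 1516; first ends at x = 716; clear span = 1516 − 716 = 800 mm.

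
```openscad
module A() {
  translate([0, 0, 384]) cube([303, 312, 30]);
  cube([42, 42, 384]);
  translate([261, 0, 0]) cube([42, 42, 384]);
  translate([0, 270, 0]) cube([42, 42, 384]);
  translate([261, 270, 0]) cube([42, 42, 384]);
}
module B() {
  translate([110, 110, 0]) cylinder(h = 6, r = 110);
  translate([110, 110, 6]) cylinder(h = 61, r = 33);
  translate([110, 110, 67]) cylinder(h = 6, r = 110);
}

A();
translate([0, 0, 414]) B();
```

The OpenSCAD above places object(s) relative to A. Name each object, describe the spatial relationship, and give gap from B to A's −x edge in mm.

A is a stool. B is a spool. The spool is on top of the stool. The gap from the spool to the stool's −x edge is 0 mm.

The spool's min-x is at 0; the stool's min-x is 0; gap = 0 mm.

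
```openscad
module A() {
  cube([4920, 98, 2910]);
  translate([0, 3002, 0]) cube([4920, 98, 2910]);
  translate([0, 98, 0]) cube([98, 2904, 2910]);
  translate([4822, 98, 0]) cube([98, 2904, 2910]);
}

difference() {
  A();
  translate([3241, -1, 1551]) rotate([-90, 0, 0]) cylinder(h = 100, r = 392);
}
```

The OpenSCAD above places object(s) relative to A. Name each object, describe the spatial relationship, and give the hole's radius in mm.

The subtracted cylinder has r = 392 mm.

A is a house frame. The house frame has a circular hole through its front wall. The hole's radius is 392 mm.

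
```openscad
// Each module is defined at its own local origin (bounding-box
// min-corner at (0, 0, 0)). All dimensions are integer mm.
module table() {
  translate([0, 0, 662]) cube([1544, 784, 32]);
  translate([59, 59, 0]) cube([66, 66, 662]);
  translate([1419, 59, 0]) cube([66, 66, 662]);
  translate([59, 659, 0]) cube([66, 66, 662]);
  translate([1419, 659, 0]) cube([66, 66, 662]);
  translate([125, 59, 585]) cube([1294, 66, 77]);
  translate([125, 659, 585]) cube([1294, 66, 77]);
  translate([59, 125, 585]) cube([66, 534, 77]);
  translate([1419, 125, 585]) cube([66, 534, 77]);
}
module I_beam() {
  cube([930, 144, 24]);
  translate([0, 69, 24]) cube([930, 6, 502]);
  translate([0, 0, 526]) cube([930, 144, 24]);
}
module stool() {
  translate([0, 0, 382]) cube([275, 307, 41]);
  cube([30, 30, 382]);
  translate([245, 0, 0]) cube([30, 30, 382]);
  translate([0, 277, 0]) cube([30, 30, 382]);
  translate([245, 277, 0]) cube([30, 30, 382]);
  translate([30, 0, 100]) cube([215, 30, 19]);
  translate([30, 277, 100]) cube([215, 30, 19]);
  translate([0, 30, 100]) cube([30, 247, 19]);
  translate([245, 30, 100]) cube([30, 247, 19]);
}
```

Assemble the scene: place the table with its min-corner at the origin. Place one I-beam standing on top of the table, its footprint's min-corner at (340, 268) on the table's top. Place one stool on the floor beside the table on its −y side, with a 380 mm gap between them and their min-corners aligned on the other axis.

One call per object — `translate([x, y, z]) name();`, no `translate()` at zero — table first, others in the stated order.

table();
translate([340, 268, 694]) I_beam();
translate([0, -687, 0]) stool();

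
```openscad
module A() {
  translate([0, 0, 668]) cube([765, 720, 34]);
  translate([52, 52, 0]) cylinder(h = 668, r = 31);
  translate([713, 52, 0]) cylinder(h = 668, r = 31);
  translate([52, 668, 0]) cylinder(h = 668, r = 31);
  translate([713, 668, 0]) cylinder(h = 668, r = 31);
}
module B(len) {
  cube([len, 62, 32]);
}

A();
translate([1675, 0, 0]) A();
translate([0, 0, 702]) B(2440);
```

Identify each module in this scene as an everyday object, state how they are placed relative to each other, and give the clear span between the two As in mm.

Second table starts at x = 1675; first ends at x = 765; clear span = 1675 − 765 = 910 mm.

A is a table. B is a beam. A beam spans the tops of two tables. The clear span between the two tables is 910 mm.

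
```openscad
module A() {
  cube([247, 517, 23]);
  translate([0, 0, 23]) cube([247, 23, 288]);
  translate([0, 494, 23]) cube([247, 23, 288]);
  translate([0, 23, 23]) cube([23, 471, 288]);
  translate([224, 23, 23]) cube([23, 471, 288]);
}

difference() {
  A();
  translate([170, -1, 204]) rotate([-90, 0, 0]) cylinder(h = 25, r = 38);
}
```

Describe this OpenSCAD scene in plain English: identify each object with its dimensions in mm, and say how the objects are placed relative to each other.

A is an open-topped rectangular box: outside dimensions 247×517×311 mm, with a uniform wall and base thickness of 23 mm. The base is a full 247×517 slab on the floor; four walls sit on top of the base. The front and back walls (the −y and +y sides) span the full width; the two side walls fit between them.

The open box has a circular hole of radius 38 mm through its front wall, centred at (x = 170, z = 204).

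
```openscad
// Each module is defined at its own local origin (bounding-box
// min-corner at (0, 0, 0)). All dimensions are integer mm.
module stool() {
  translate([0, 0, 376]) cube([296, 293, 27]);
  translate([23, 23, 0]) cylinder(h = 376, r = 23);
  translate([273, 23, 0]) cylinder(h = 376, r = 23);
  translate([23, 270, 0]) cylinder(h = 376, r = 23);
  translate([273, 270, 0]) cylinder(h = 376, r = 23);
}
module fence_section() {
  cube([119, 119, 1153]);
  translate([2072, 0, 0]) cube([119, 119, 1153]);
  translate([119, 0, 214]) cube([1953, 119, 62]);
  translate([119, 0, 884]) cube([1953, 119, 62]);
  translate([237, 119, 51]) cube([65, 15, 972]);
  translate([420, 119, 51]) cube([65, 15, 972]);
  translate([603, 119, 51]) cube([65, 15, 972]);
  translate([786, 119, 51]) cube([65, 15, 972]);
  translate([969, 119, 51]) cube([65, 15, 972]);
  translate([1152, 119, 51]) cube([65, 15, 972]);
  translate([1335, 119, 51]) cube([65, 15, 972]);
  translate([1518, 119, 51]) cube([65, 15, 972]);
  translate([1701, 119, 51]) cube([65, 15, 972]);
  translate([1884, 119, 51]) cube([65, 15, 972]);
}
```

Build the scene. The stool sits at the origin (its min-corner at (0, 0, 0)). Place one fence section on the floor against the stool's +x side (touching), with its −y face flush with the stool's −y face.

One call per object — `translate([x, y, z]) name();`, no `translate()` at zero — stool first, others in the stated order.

stool();
translate([296, 0, 0]) fence_section();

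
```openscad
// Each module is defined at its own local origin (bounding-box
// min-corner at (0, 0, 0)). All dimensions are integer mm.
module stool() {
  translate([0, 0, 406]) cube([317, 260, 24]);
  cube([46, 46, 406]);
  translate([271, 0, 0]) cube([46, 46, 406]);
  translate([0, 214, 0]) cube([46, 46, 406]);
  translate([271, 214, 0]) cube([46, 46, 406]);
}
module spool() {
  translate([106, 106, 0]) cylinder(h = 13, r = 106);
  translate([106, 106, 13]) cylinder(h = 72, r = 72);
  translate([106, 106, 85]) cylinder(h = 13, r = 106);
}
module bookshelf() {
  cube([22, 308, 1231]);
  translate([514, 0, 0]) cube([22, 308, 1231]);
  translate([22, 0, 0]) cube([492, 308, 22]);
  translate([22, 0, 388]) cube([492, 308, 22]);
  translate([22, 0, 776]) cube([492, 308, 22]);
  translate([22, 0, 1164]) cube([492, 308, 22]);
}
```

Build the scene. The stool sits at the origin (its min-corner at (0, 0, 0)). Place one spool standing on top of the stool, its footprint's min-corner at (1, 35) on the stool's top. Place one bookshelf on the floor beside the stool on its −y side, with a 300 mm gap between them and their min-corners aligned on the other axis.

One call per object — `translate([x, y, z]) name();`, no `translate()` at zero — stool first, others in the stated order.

stool();
translate([1, 35, 430]) spool();
translate([0, -608, 0]) bookshelf();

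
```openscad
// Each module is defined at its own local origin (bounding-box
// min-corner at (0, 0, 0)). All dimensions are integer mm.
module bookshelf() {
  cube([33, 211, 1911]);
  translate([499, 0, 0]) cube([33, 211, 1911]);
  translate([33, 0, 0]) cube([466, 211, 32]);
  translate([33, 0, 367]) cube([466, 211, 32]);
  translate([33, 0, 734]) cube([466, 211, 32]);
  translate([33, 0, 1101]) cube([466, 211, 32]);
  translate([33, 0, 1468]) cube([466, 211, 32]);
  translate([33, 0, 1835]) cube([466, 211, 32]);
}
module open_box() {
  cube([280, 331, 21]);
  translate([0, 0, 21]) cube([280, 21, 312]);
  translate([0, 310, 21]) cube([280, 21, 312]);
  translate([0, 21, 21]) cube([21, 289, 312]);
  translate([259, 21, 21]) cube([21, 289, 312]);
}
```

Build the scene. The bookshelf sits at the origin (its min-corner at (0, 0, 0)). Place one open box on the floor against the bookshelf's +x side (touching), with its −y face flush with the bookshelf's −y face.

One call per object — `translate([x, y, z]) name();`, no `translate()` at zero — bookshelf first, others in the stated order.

bookshelf();
translate([532, 0, 0]) open_box();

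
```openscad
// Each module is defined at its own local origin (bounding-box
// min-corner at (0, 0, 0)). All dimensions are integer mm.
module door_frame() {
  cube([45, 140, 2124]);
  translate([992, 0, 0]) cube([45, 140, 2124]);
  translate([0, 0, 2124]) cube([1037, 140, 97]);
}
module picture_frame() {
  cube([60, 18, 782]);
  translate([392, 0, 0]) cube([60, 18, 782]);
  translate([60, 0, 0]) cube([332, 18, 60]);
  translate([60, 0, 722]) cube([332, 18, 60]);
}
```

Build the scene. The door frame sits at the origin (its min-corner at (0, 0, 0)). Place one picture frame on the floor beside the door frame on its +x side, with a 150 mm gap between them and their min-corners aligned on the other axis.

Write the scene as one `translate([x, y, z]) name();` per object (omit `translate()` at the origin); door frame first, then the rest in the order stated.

door_frame();
translate([1187, 0, 0]) picture_frame();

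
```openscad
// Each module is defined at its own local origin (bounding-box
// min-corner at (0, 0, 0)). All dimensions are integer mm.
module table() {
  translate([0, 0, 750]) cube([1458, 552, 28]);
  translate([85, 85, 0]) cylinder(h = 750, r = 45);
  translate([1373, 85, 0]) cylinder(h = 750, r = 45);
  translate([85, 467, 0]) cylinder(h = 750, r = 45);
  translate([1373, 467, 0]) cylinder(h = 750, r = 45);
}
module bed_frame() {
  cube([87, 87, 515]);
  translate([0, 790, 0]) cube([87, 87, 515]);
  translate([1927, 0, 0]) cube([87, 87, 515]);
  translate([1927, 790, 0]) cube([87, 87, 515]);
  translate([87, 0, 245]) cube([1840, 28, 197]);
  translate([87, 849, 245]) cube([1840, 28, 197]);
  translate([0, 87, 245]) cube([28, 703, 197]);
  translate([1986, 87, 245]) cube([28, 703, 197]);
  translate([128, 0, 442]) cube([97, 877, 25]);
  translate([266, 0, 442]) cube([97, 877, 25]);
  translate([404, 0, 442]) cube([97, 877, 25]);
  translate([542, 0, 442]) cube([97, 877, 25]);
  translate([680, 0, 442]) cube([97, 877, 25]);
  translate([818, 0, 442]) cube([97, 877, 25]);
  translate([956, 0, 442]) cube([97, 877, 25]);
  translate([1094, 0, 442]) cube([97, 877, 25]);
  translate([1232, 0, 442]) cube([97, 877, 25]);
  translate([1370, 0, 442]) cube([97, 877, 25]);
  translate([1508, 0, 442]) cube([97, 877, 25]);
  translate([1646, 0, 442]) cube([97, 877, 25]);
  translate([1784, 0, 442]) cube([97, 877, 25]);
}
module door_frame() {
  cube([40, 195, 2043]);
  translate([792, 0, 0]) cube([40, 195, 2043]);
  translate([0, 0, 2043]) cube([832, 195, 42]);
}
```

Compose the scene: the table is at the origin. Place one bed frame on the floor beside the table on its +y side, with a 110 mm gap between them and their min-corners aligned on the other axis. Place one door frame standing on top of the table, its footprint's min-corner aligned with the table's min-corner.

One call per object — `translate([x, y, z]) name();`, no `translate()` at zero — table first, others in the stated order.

table();
translate([0, 662, 0]) bed_frame();
translate([0, 0, 778]) door_frame();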